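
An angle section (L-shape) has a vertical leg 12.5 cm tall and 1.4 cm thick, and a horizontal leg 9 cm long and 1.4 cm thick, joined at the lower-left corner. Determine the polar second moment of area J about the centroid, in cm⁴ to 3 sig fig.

J ≈ 621 cm⁴

Treat the section as a set of non-overlapping primitives; coordinates are from the bounding-box lower-left.
Vertical leg: 1.4 × 12.5, A = 17.5 cm², y = 6.25 cm, Ī = 227.86 cm⁴.
Horizontal leg (remainder): 7.6 × 1.4, A = 10.64 cm², y = 0.7 cm, Ī = 1.7379 cm⁴.
Centroid: ȳ = ΣA·y / ΣA = 4.1515 cm.
Transfer each piece to the centroidal x-axis using Ī + A·d² with d = y − 4.1515:
  vertical leg: d = 2.0985 cm → contributes +304.93 cm⁴
  horizontal leg (remainder): d = -3.4515 cm → contributes +128.49 cm⁴
Total I = 433.42 cm⁴.
For the y-axis: x̄ = 2.4015 cm.
Repeating about the centroidal y-axis gives I_y = 188.06 cm⁴.
Polar second moment: J = I_x + I_y = 621.48 cm⁴.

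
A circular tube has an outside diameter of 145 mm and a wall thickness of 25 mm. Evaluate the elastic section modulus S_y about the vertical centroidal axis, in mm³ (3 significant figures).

S_y ≈ 2.44 × 10⁵ mm³

Split into non-overlapping primitives; take the origin at the lower-left of the bounding box.
Outer circle: ⌀145, A = 16 513 mm², x = 72.5 mm, Ī = 21 699 109 mm⁴.
Bore (subtracted): ⌀95, A = 7088.2 mm², x = 72.5 mm, Ī = 3 998 198 mm⁴.
By symmetry the centroid is at mid-width, x̄ = 72.5 mm.
All pieces are centred on the vertical centroidal axis, so I = ΣĪ (holes subtracted) = 17 700 911 mm⁴.
Extreme fibre distance c = 72.5 mm; S = I/c = 244 150 mm³.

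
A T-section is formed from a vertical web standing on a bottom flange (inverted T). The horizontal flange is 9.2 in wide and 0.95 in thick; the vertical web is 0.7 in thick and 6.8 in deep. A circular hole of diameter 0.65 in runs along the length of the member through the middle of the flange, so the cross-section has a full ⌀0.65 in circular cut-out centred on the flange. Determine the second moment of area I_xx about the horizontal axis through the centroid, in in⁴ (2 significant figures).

Split into non-overlapping primitives; take the origin at the lower-left of the bounding box.
Flange: 9.2 × 0.95, A = 8.74 in², y = 0.475 in, Ī = 0.6573 in⁴.
Web: 0.7 × 6.8, A = 4.76 in², y = 4.35 in, Ī = 18.34 in⁴.
Hole (subtracted): ⌀0.65, A = 0.3318 in², y = 0.475 in, Ī = 0.008762 in⁴.
Centroid: ȳ = ΣA·y / ΣA = 1.876 in.
Transfer each piece to the horizontal axis through the centroid using Ī + A·d² with d = y − 1.876:
  flange: d = -1.401 in → contributes +17.81 in⁴
  web: d = 2.474 in → contributes +47.48 in⁴
  hole: d = -1.401 in → contributes −0.6598 in⁴
Total I = 64.63 in⁴.

I_xx ≈ 65 in⁴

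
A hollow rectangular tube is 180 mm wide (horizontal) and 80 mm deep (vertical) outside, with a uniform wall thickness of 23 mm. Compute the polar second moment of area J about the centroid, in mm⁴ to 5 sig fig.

Break the section into simple shapes (no overlaps), measuring from the bottom-left corner of the bounding box.
Outer rectangle: 180 × 80, A = 14 400 mm², y = 40 mm, Ī = 7 680 000 mm⁴.
Inner void (subtracted): 134 × 34, A = 4 556 mm², y = 40 mm, Ī = 438894.7 mm⁴.
By symmetry the centroid is at mid-height, ȳ = 40 mm.
All pieces are centred on the centroidal x-axis, so I = ΣĪ (holes subtracted) = 7 241 105 mm⁴.
Repeating about the centroidal y-axis gives I_y = 32 062 705 mm⁴.
Polar second moment: J = I_x + I_y = 39 303 811 mm⁴.

J ≈ 3.9304 × 10⁷ mm⁴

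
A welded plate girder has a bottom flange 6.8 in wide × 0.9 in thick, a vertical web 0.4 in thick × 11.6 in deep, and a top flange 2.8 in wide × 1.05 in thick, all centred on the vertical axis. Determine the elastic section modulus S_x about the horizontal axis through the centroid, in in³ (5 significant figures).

Split into non-overlapping primitives; take the origin at the lower-left of the bounding box.
Bottom plate: 6.8 × 0.9, A = 6.12 in², y = 0.45 in, Ī = 0.4131 in⁴.
Web plate: 0.4 × 11.6, A = 4.64 in², y = 6.7 in, Ī = 52.02987 in⁴.
Top plate: 2.8 × 1.05, A = 2.94 in², y = 13.025 in, Ī = 0.2701125 in⁴.
Centroid: ȳ = ΣA·y / ΣA = 5.265365 in.
Transfer each piece to the horizontal axis through the centroid using Ī + A·d² with d = y − 5.265365:
  bottom plate: d = -4.815365 in → contributes +142.3221 in⁴
  web plate: d = 1.434635 in → contributes +61.57981 in⁴
  top plate: d = 7.759635 in → contributes +177.2932 in⁴
Total I = 381.1951 in⁴.
Extreme fibre distance c = 8.284635 in; S = I/c = 46.0123 in³.

S_x ≈ 46.012 in³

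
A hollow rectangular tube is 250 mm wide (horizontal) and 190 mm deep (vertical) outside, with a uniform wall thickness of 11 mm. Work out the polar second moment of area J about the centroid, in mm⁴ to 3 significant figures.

J ≈ 1.34 × 10⁸ mm⁴

Decompose the section into non-overlapping parts with the origin at the bottom-left of its bounding rectangle.
Outer rectangle: 250 × 190, A = 47 500 mm², y = 95 mm, Ī = 142 895 833 mm⁴.
Inner void (subtracted): 228 × 168, A = 38 304 mm², y = 95 mm, Ī = 90 091 008 mm⁴.
By symmetry the centroid is at mid-height, ȳ = 95 mm.
All pieces are centred on the centroidal x-axis, so I = ΣĪ (holes subtracted) = 52 804 825 mm⁴.
Repeating about the centroidal y-axis gives I_y = 81 462 905 mm⁴.
Polar second moment: J = I_x + I_y = 134 267 731 mm⁴.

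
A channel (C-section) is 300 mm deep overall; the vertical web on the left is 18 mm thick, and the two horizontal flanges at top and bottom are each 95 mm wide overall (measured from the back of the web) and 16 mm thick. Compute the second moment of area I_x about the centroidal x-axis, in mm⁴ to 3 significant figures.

Split into non-overlapping primitives; take the origin at the lower-left of the bounding box.
Web: 18 × 300, A = 5 400 mm², y = 150 mm, Ī = 40 500 000 mm⁴.
Top flange (beyond web): 77 × 16, A = 1 232 mm², y = 292 mm, Ī = 26 283 mm⁴.
Bottom flange (beyond web): 77 × 16, A = 1 232 mm², y = 8 mm, Ī = 26 283 mm⁴.
By symmetry the centroid is at mid-height, ȳ = 150 mm.
Transfer each piece to the centroidal x-axis using Ī + A·d² with d = y − 150:
  web: d = 0 mm → contributes +40 500 000 mm⁴
  top flange (beyond web): d = 142 mm → contributes +24 868 331 mm⁴
  bottom flange (beyond web): d = -142 mm → contributes +24 868 331 mm⁴
Total I = 90 236 661 mm⁴.

I_x ≈ 9.02 × 10⁷ mm⁴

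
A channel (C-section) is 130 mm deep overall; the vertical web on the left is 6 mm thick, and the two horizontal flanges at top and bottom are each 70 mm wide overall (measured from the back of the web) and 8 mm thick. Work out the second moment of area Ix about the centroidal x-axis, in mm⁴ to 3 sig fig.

Ix ≈ 4.91 × 10⁶ mm⁴

Break the section into simple shapes (no overlaps), measuring from the bottom-left corner of the bounding box.
Web: 6 × 130, A = 780 mm², y = 65 mm, Ī = 1 098 500 mm⁴.
Top flange (beyond web): 64 × 8, A = 512 mm², y = 126 mm, Ī = 2730.7 mm⁴.
Bottom flange (beyond web): 64 × 8, A = 512 mm², y = 4 mm, Ī = 2730.7 mm⁴.
By symmetry the centroid is at mid-height, ȳ = 65 mm.
Transfer each piece to the centroidal x-axis using Ī + A·d² with d = y − 65:
  web: d = 0 mm → contributes +1 098 500 mm⁴
  top flange (beyond web): d = 61 mm → contributes +1 907 883 mm⁴
  bottom flange (beyond web): d = -61 mm → contributes +1 907 883 mm⁴
Total I = 4 914 265 mm⁴.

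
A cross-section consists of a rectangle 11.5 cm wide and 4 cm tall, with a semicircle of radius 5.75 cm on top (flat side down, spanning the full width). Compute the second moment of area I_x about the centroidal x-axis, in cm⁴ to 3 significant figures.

I_x ≈ 662 cm⁴

Treat the section as a set of non-overlapping primitives; coordinates are from the bounding-box lower-left.
Rectangular body: 11.5 × 4, A = 46 cm², y = 2 cm, Ī = 61.333 cm⁴.
Semicircular cap: semicircle r = 5.75, A = 51.934 cm², y = 6.4404 cm, Ī = 119.98 cm⁴.
Centroid: ȳ = ΣA·y / ΣA = 4.3547 cm.
Transfer each piece to the centroidal x-axis using Ī + A·d² with d = y − 4.3547:
  rectangular body: d = -2.3547 cm → contributes +316.39 cm⁴
  semicircular cap: d = 2.0857 cm → contributes +345.89 cm⁴
Total I = 662.28 cm⁴.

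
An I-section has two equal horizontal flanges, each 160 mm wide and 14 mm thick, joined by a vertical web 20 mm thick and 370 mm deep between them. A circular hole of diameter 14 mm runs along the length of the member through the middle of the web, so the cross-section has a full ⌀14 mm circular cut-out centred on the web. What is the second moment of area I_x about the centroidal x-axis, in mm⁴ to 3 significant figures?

Treat the section as a set of non-overlapping primitives; coordinates are from the bounding-box lower-left.
Bottom flange: 160 × 14, A = 2 240 mm², y = 7 mm, Ī = 36 587 mm⁴.
Web: 20 × 370, A = 7 400 mm², y = 199 mm, Ī = 84 421 667 mm⁴.
Top flange: 160 × 14, A = 2 240 mm², y = 391 mm, Ī = 36 587 mm⁴.
Hole (subtracted): ⌀14, A = 153.94 mm², y = 199 mm, Ī = 1885.7 mm⁴.
By symmetry the centroid is at mid-height, ȳ = 199 mm.
Transfer each piece to the centroidal x-axis using Ī + A·d² with d = y − 199:
  bottom flange: d = -192 mm → contributes +82 611 947 mm⁴
  web: d = 0 mm → contributes +84 421 667 mm⁴
  top flange: d = 192 mm → contributes +82 611 947 mm⁴
  hole: d = 0 mm → contributes −1885.7 mm⁴
Total I = 249 643 674 mm⁴.

I_x ≈ 2.50 × 10⁸ mm⁴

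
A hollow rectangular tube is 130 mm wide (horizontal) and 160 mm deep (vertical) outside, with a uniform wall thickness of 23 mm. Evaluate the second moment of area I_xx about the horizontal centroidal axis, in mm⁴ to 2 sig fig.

Treat the section as a set of non-overlapping primitives; coordinates are from the bounding-box lower-left.
Outer rectangle: 130 × 160, A = 20 800 mm², y = 80 mm, Ī = 44 373 333 mm⁴.
Inner void (subtracted): 84 × 114, A = 9 576 mm², y = 80 mm, Ī = 10 370 808 mm⁴.
By symmetry the centroid is at mid-height, ȳ = 80 mm.
All pieces are centred on the horizontal centroidal axis, so I = ΣĪ (holes subtracted) = 34 002 525 mm⁴.

I_xx ≈ 3.4 × 10⁷ mm⁴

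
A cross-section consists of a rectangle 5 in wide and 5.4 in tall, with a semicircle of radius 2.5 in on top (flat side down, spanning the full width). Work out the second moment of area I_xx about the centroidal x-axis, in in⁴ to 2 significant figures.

Break the section into simple shapes (no overlaps), measuring from the bottom-left corner of the bounding box.
Rectangular body: 5 × 5.4, A = 27 in², y = 2.7 in, Ī = 65.61 in⁴.
Semicircular cap: semicircle r = 2.5, A = 9.817 in², y = 6.461 in, Ī = 4.287 in⁴.
Centroid: ȳ = ΣA·y / ΣA = 3.703 in.
Transfer each piece to the centroidal x-axis using Ī + A·d² with d = y − 3.703:
  rectangular body: d = -1.003 in → contributes +92.77 in⁴
  semicircular cap: d = 2.758 in → contributes +78.97 in⁴
Total I = 171.7 in⁴.

I_xx ≈ 170 in⁴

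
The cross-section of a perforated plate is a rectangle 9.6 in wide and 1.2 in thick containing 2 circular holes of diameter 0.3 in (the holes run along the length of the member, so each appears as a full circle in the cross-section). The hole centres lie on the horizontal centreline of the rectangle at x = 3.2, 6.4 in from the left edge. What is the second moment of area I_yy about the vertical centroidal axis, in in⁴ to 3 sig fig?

I_yy ≈ 88.1 in⁴

Split into non-overlapping primitives; take the origin at the lower-left of the bounding box.
Plate: 9.6 × 1.2, A = 11.52 in², x = 4.8 in, Ī = 88.474 in⁴.
Hole 1 (subtracted): ⌀0.3, A = 0.070686 in², x = 3.2 in, Ī = 0.00039761 in⁴.
Hole 2 (subtracted): ⌀0.3, A = 0.070686 in², x = 6.4 in, Ī = 0.00039761 in⁴.
By symmetry the centroid is at mid-width, x̄ = 4.8 in.
Transfer each piece to the vertical centroidal axis using Ī + A·d² with d = x − 4.8:
  plate: d = 0 in → contributes +88.474 in⁴
  hole 1: d = -1.6 in → contributes −0.18135 in⁴
  hole 2: d = 1.6 in → contributes −0.18135 in⁴
Total I = 88.111 in⁴.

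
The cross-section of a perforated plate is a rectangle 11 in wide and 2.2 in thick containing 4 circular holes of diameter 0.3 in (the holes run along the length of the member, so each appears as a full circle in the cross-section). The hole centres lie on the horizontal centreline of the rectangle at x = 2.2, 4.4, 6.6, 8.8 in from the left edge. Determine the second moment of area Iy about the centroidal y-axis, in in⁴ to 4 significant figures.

Split into non-overlapping primitives; take the origin at the lower-left of the bounding box.
Plate: 11 × 2.2, A = 24.2 in², x = 5.5 in, Ī = 244.017 in⁴.
Hole 1 (subtracted): ⌀0.3, A = 0.0706858 in², x = 2.2 in, Ī = 0.000397608 in⁴.
Hole 2 (subtracted): ⌀0.3, A = 0.0706858 in², x = 4.4 in, Ī = 0.000397608 in⁴.
Hole 3 (subtracted): ⌀0.3, A = 0.0706858 in², x = 6.6 in, Ī = 0.000397608 in⁴.
Hole 4 (subtracted): ⌀0.3, A = 0.0706858 in², x = 8.8 in, Ī = 0.000397608 in⁴.
By symmetry the centroid is at mid-width, x̄ = 5.5 in.
Transfer each piece to the centroidal y-axis using Ī + A·d² with d = x − 5.5:
  plate: d = 0 in → contributes +244.017 in⁴
  hole 1: d = -3.3 in → contributes −0.770166 in⁴
  hole 2: d = -1.1 in → contributes −0.0859275 in⁴
  hole 3: d = 1.1 in → contributes −0.0859275 in⁴
  hole 4: d = 3.3 in → contributes −0.770166 in⁴
Total I = 242.304 in⁴.

Iy ≈ 242.3 in⁴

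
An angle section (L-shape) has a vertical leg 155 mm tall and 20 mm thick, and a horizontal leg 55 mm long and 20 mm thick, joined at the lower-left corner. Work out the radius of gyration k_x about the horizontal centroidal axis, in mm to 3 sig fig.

Break the section into simple shapes (no overlaps), measuring from the bottom-left corner of the bounding box.
Vertical leg: 20 × 155, A = 3 100 mm², y = 77.5 mm, Ī = 6 206 458 mm⁴.
Horizontal leg (remainder): 35 × 20, A = 700 mm², y = 10 mm, Ī = 23 333 mm⁴.
Centroid: ȳ = ΣA·y / ΣA = 65.066 mm.
Transfer each piece to the horizontal centroidal axis using Ī + A·d² with d = y − 65.066:
  vertical leg: d = 12.434 mm → contributes +6 685 748 mm⁴
  horizontal leg (remainder): d = -55.066 mm → contributes +2 145 902 mm⁴
Total I = 8 831 650 mm⁴.
Radius of gyration: k = √(I/A) = √(8 831 650 / 3 800) = 48.209 mm.

k_x ≈ 48.2 mm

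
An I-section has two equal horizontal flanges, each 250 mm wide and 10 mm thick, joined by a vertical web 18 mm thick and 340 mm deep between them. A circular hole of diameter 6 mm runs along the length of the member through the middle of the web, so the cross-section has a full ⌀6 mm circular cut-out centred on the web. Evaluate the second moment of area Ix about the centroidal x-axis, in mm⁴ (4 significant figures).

Decompose the section into non-overlapping parts with the origin at the bottom-left of its bounding rectangle.
Bottom flange: 250 × 10, A = 2 500 mm², y = 5 mm, Ī = 20833.3 mm⁴.
Web: 18 × 340, A = 6 120 mm², y = 180 mm, Ī = 58 956 000 mm⁴.
Top flange: 250 × 10, A = 2 500 mm², y = 355 mm, Ī = 20833.3 mm⁴.
Hole (subtracted): ⌀6, A = 28.2743 mm², y = 180 mm, Ī = 63.6173 mm⁴.
By symmetry the centroid is at mid-height, ȳ = 180 mm.
Transfer each piece to the centroidal x-axis using Ī + A·d² with d = y − 180:
  bottom flange: d = -175 mm → contributes +76 583 333 mm⁴
  web: d = 0 mm → contributes +58 956 000 mm⁴
  top flange: d = 175 mm → contributes +76 583 333 mm⁴
  hole: d = 0 mm → contributes −63.6173 mm⁴
Total I = 212 122 603 mm⁴.

Ix ≈ 2.121 × 10⁸ mm⁴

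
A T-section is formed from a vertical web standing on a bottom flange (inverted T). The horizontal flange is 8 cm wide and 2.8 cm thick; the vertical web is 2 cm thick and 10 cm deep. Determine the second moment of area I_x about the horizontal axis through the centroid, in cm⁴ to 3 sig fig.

I_x ≈ 614 cm⁴

Break the section into simple shapes (no overlaps), measuring from the bottom-left corner of the bounding box.
Flange: 8 × 2.8, A = 22.4 cm², y = 1.4 cm, Ī = 14.635 cm⁴.
Web: 2 × 10, A = 20 cm², y = 7.8 cm, Ī = 166.67 cm⁴.
Centroid: ȳ = ΣA·y / ΣA = 4.4189 cm.
Transfer each piece to the horizontal axis through the centroid using Ī + A·d² with d = y − 4.4189:
  flange: d = -3.0189 cm → contributes +218.78 cm⁴
  web: d = 3.3811 cm → contributes +395.31 cm⁴
Total I = 614.09 cm⁴.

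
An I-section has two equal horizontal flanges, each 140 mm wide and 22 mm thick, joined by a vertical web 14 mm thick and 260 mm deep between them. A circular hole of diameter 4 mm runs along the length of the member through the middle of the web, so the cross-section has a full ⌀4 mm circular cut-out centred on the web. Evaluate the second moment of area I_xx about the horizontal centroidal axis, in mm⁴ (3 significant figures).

I_xx ≈ 1.43 × 10⁸ mm⁴

Decompose the section into non-overlapping parts with the origin at the bottom-left of its bounding rectangle.
Bottom flange: 140 × 22, A = 3 080 mm², y = 11 mm, Ī = 124 227 mm⁴.
Web: 14 × 260, A = 3 640 mm², y = 152 mm, Ī = 20 505 333 mm⁴.
Top flange: 140 × 22, A = 3 080 mm², y = 293 mm, Ī = 124 227 mm⁴.
Hole (subtracted): ⌀4, A = 12.566 mm², y = 152 mm, Ī = 12.566 mm⁴.
By symmetry the centroid is at mid-height, ȳ = 152 mm.
Transfer each piece to the horizontal centroidal axis using Ī + A·d² with d = y − 152:
  bottom flange: d = -141 mm → contributes +61 357 707 mm⁴
  web: d = 0 mm → contributes +20 505 333 mm⁴
  top flange: d = 141 mm → contributes +61 357 707 mm⁴
  hole: d = 0 mm → contributes −12.566 mm⁴
Total I = 143 220 734 mm⁴.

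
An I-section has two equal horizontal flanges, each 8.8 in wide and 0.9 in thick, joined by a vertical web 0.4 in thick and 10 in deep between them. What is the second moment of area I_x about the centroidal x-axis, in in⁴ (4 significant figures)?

I_x ≈ 504.9 in⁴

Treat the section as a set of non-overlapping primitives; coordinates are from the bounding-box lower-left.
Bottom flange: 8.8 × 0.9, A = 7.92 in², y = 0.45 in, Ī = 0.5346 in⁴.
Web: 0.4 × 10, A = 4 in², y = 5.9 in, Ī = 33.3333 in⁴.
Top flange: 8.8 × 0.9, A = 7.92 in², y = 11.35 in, Ī = 0.5346 in⁴.
By symmetry the centroid is at mid-height, ȳ = 5.9 in.
Transfer each piece to the centroidal x-axis using Ī + A·d² with d = y − 5.9:
  bottom flange: d = -5.45 in → contributes +235.778 in⁴
  web: d = 0 in → contributes +33.3333 in⁴
  top flange: d = 5.45 in → contributes +235.778 in⁴
Total I = 504.89 in⁴.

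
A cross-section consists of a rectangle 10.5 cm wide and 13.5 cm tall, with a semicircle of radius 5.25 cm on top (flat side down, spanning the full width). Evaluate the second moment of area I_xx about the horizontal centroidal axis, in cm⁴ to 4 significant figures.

I_xx ≈ 4910 cm⁴

Treat the section as a set of non-overlapping primitives; coordinates are from the bounding-box lower-left.
Rectangular body: 10.5 × 13.5, A = 141.75 cm², y = 6.75 cm, Ī = 2152.83 cm⁴.
Semicircular cap: semicircle r = 5.25, A = 43.2951 cm², y = 15.7282 cm, Ī = 83.3814 cm⁴.
Centroid: ȳ = ΣA·y / ΣA = 8.85063 cm.
Transfer each piece to the horizontal centroidal axis using Ī + A·d² with d = y − 8.85063:
  rectangular body: d = -2.10063 cm → contributes +2778.32 cm⁴
  semicircular cap: d = 6.87754 cm → contributes +2131.26 cm⁴
Total I = 4909.58 cm⁴.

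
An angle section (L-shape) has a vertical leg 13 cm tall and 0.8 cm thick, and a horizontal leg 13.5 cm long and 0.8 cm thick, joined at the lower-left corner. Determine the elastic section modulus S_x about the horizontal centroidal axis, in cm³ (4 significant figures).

S_x ≈ 35.55 cm³

Decompose the section into non-overlapping parts with the origin at the bottom-left of its bounding rectangle.
Vertical leg: 0.8 × 13, A = 10.4 cm², y = 6.5 cm, Ī = 146.467 cm⁴.
Horizontal leg (remainder): 12.7 × 0.8, A = 10.16 cm², y = 0.4 cm, Ī = 0.541867 cm⁴.
Centroid: ȳ = ΣA·y / ΣA = 3.4856 cm.
Transfer each piece to the horizontal centroidal axis using Ī + A·d² with d = y − 3.4856:
  vertical leg: d = 3.0144 cm → contributes +240.967 cm⁴
  horizontal leg (remainder): d = -3.0856 cm → contributes +97.2747 cm⁴
Total I = 338.242 cm⁴.
Extreme fibre distance c = 9.5144 cm; S = I/c = 35.5505 cm³.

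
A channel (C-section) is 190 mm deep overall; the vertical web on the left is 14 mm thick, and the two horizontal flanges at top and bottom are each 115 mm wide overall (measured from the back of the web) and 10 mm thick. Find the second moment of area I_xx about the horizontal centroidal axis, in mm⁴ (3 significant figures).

Break the section into simple shapes (no overlaps), measuring from the bottom-left corner of the bounding box.
Web: 14 × 190, A = 2 660 mm², y = 95 mm, Ī = 8 002 167 mm⁴.
Top flange (beyond web): 101 × 10, A = 1 010 mm², y = 185 mm, Ī = 8416.7 mm⁴.
Bottom flange (beyond web): 101 × 10, A = 1 010 mm², y = 5 mm, Ī = 8416.7 mm⁴.
By symmetry the centroid is at mid-height, ȳ = 95 mm.
Transfer each piece to the horizontal centroidal axis using Ī + A·d² with d = y − 95:
  web: d = 0 mm → contributes +8 002 167 mm⁴
  top flange (beyond web): d = 90 mm → contributes +8 189 417 mm⁴
  bottom flange (beyond web): d = -90 mm → contributes +8 189 417 mm⁴
Total I = 24 381 000 mm⁴.

I_xx ≈ 2.44 × 10⁷ mm⁴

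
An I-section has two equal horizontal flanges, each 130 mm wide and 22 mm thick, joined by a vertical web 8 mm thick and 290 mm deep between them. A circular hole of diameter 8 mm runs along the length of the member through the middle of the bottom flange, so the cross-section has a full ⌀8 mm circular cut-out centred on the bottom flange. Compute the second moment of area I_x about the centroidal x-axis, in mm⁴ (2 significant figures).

Split into non-overlapping primitives; take the origin at the lower-left of the bounding box.
Bottom flange: 130 × 22, A = 2 860 mm², y = 11 mm, Ī = 115 353 mm⁴.
Web: 8 × 290, A = 2 320 mm², y = 167 mm, Ī = 16 259 333 mm⁴.
Top flange: 130 × 22, A = 2 860 mm², y = 323 mm, Ī = 115 353 mm⁴.
Hole (subtracted): ⌀8, A = 50.27 mm², y = 11 mm, Ī = 201.1 mm⁴.
Centroid: ȳ = ΣA·y / ΣA = 168 mm.
Transfer each piece to the centroidal x-axis using Ī + A·d² with d = y − 168:
  bottom flange: d = -157 mm → contributes +70 594 823 mm⁴
  web: d = -0.9814 mm → contributes +16 261 568 mm⁴
  top flange: d = 155 mm → contributes +68 843 313 mm⁴
  hole: d = -157 mm → contributes −1 238 902 mm⁴
Total I = 154 460 802 mm⁴.

I_x ≈ 1.5 × 10⁸ mm⁴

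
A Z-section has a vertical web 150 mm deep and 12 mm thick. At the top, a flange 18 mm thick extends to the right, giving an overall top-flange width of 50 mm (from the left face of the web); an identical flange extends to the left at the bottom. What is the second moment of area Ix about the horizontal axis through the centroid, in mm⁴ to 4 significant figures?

Treat the section as a set of non-overlapping primitives; coordinates are from the bounding-box lower-left.
Web: 12 × 150, A = 1 800 mm², y = 75 mm, Ī = 3 375 000 mm⁴.
Top flange (beyond web): 38 × 18, A = 684 mm², y = 141 mm, Ī = 18 468 mm⁴.
Bottom flange (beyond web): 38 × 18, A = 684 mm², y = 9 mm, Ī = 18 468 mm⁴.
Centroid: ȳ = ΣA·y / ΣA = 75 mm.
Transfer each piece to the horizontal axis through the centroid using Ī + A·d² with d = y − 75:
  web: d = 0 mm → contributes +3 375 000 mm⁴
  top flange (beyond web): d = 66 mm → contributes +2 997 972 mm⁴
  bottom flange (beyond web): d = -66 mm → contributes +2 997 972 mm⁴
Total I = 9 370 944 mm⁴.

Ix ≈ 9.371 × 10⁶ mm⁴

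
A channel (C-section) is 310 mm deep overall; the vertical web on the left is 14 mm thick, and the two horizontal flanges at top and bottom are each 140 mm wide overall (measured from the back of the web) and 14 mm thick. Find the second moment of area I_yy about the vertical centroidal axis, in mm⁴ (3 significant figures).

I_yy ≈ 1.43 × 10⁷ mm⁴

Split into non-overlapping primitives; take the origin at the lower-left of the bounding box.
Web: 14 × 310, A = 4 340 mm², x = 7 mm, Ī = 70 887 mm⁴.
Top flange (beyond web): 126 × 14, A = 1 764 mm², x = 77 mm, Ī = 2 333 772 mm⁴.
Bottom flange (beyond web): 126 × 14, A = 1 764 mm², x = 77 mm, Ī = 2 333 772 mm⁴.
Centroid: x̄ = ΣA·x / ΣA = 38.388 mm.
Transfer each piece to the vertical centroidal axis using Ī + A·d² with d = x − 38.388:
  web: d = -31.388 mm → contributes +4 346 656 mm⁴
  top flange (beyond web): d = 38.612 mm → contributes +4 963 709 mm⁴
  bottom flange (beyond web): d = 38.612 mm → contributes +4 963 709 mm⁴
Total I = 14 274 075 mm⁴.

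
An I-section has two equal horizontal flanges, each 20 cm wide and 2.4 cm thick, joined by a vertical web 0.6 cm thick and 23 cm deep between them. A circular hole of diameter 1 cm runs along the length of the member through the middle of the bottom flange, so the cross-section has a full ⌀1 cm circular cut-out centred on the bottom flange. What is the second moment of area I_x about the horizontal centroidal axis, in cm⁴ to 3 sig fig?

I_x ≈ 1.60 × 10⁴ cm⁴

Treat the section as a set of non-overlapping primitives; coordinates are from the bounding-box lower-left.
Bottom flange: 20 × 2.4, A = 48 cm², y = 1.2 cm, Ī = 23.04 cm⁴.
Web: 0.6 × 23, A = 13.8 cm², y = 13.9 cm, Ī = 608.35 cm⁴.
Top flange: 20 × 2.4, A = 48 cm², y = 26.6 cm, Ī = 23.04 cm⁴.
Hole (subtracted): ⌀1, A = 0.7854 cm², y = 1.2 cm, Ī = 0.049087 cm⁴.
Centroid: ȳ = ΣA·y / ΣA = 13.991 cm.
Transfer each piece to the horizontal centroidal axis using Ī + A·d² with d = y − 13.991:
  bottom flange: d = -12.791 cm → contributes +7876.9 cm⁴
  web: d = -0.091497 cm → contributes +608.47 cm⁴
  top flange: d = 12.609 cm → contributes +7653.8 cm⁴
  hole: d = -12.791 cm → contributes −128.56 cm⁴
Total I = 16 011 cm⁴.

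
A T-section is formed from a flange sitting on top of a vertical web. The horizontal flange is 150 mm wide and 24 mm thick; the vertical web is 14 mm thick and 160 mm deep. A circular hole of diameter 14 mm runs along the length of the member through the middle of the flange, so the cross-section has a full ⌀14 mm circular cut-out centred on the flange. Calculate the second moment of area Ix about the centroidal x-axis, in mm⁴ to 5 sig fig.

Ix ≈ 1.6440 × 10⁷ mm⁴

Break the section into simple shapes (no overlaps), measuring from the bottom-left corner of the bounding box.
Flange: 150 × 24, A = 3 600 mm², y = 172 mm, Ī = 172 800 mm⁴.
Web: 14 × 160, A = 2 240 mm², y = 80 mm, Ī = 4 778 667 mm⁴.
Hole (subtracted): ⌀14, A = 153.938 mm², y = 172 mm, Ī = 1885.741 mm⁴.
Centroid: ȳ = ΣA·y / ΣA = 135.757 mm.
Transfer each piece to the centroidal x-axis using Ī + A·d² with d = y − 135.757:
  flange: d = 36.24301 mm → contributes +4 901 601 mm⁴
  web: d = -55.75699 mm → contributes +11 742 473 mm⁴
  hole: d = 36.24301 mm → contributes −204091.9 mm⁴
Total I = 16 439 981 mm⁴.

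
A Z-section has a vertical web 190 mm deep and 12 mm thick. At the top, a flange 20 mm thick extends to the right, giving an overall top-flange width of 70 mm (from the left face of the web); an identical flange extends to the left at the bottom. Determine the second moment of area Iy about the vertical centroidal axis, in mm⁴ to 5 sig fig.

Iy ≈ 3.5197 × 10⁶ mm⁴

Split into non-overlapping primitives; take the origin at the lower-left of the bounding box.
Web: 12 × 190, A = 2 280 mm², x = 64 mm, Ī = 27 360 mm⁴.
Top flange (beyond web): 58 × 20, A = 1 160 mm², x = 99 mm, Ī = 325186.7 mm⁴.
Bottom flange (beyond web): 58 × 20, A = 1 160 mm², x = 29 mm, Ī = 325186.7 mm⁴.
Centroid: x̄ = ΣA·x / ΣA = 64 mm.
Transfer each piece to the vertical centroidal axis using Ī + A·d² with d = x − 64:
  web: d = 0 mm → contributes +27 360 mm⁴
  top flange (beyond web): d = 35 mm → contributes +1 746 187 mm⁴
  bottom flange (beyond web): d = -35 mm → contributes +1 746 187 mm⁴
Total I = 3 519 733 mm⁴.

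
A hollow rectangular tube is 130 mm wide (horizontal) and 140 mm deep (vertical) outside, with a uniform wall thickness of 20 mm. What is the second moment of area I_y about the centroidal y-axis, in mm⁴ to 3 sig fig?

Split into non-overlapping primitives; take the origin at the lower-left of the bounding box.
Outer rectangle: 130 × 140, A = 18 200 mm², x = 65 mm, Ī = 25 631 667 mm⁴.
Inner void (subtracted): 90 × 100, A = 9 000 mm², x = 65 mm, Ī = 6 075 000 mm⁴.
By symmetry the centroid is at mid-width, x̄ = 65 mm.
All pieces are centred on the centroidal y-axis, so I = ΣĪ (holes subtracted) = 19 556 667 mm⁴.

I_y ≈ 1.96 × 10⁷ mm⁴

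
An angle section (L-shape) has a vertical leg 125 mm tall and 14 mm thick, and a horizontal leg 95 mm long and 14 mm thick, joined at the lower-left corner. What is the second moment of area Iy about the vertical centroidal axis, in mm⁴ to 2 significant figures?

Iy ≈ 2.2 × 10⁶ mm⁴

Treat the section as a set of non-overlapping primitives; coordinates are from the bounding-box lower-left.
Vertical leg: 14 × 125, A = 1 750 mm², x = 7 mm, Ī = 28 583 mm⁴.
Horizontal leg (remainder): 81 × 14, A = 1 134 mm², x = 54.5 mm, Ī = 620 015 mm⁴.
Centroid: x̄ = ΣA·x / ΣA = 25.68 mm.
Transfer each piece to the vertical centroidal axis using Ī + A·d² with d = x − 25.68:
  vertical leg: d = -18.68 mm → contributes +639 048 mm⁴
  horizontal leg (remainder): d = 28.82 mm → contributes +1 562 090 mm⁴
Total I = 2 201 139 mm⁴.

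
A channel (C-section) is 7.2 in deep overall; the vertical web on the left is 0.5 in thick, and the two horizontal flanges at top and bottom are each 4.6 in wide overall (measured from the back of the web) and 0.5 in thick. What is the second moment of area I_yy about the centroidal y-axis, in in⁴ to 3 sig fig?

Split into non-overlapping primitives; take the origin at the lower-left of the bounding box.
Web: 0.5 × 7.2, A = 3.6 in², x = 0.25 in, Ī = 0.075 in⁴.
Top flange (beyond web): 4.1 × 0.5, A = 2.05 in², x = 2.55 in, Ī = 2.8717 in⁴.
Bottom flange (beyond web): 4.1 × 0.5, A = 2.05 in², x = 2.55 in, Ī = 2.8717 in⁴.
Centroid: x̄ = ΣA·x / ΣA = 1.4747 in.
Transfer each piece to the centroidal y-axis using Ī + A·d² with d = x − 1.4747:
  web: d = -1.2247 in → contributes +5.4744 in⁴
  top flange (beyond web): d = 1.0753 in → contributes +5.2422 in⁴
  bottom flange (beyond web): d = 1.0753 in → contributes +5.2422 in⁴
Total I = 15.959 in⁴.

I_yy ≈ 16.0 in⁴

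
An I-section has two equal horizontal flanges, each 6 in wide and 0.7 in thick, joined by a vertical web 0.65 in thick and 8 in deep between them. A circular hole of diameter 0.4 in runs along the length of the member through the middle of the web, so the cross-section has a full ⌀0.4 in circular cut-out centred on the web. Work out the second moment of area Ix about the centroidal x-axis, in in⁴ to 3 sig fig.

Ix ≈ 187 in⁴

Decompose the section into non-overlapping parts with the origin at the bottom-left of its bounding rectangle.
Bottom flange: 6 × 0.7, A = 4.2 in², y = 0.35 in, Ī = 0.1715 in⁴.
Web: 0.65 × 8, A = 5.2 in², y = 4.7 in, Ī = 27.733 in⁴.
Top flange: 6 × 0.7, A = 4.2 in², y = 9.05 in, Ī = 0.1715 in⁴.
Hole (subtracted): ⌀0.4, A = 0.12566 in², y = 4.7 in, Ī = 0.0012566 in⁴.
By symmetry the centroid is at mid-height, ȳ = 4.7 in.
Transfer each piece to the centroidal x-axis using Ī + A·d² with d = y − 4.7:
  bottom flange: d = -4.35 in → contributes +79.646 in⁴
  web: d = 0 in → contributes +27.733 in⁴
  top flange: d = 4.35 in → contributes +79.646 in⁴
  hole: d = 0 in → contributes −0.0012566 in⁴
Total I = 187.02 in⁴.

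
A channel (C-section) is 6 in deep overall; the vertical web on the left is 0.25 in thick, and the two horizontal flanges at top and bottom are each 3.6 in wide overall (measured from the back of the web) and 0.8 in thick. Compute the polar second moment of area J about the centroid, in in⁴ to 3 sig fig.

Decompose the section into non-overlapping parts with the origin at the bottom-left of its bounding rectangle.
Web: 0.25 × 6, A = 1.5 in², y = 3 in, Ī = 4.5 in⁴.
Top flange (beyond web): 3.35 × 0.8, A = 2.68 in², y = 5.6 in, Ī = 0.14293 in⁴.
Bottom flange (beyond web): 3.35 × 0.8, A = 2.68 in², y = 0.4 in, Ī = 0.14293 in⁴.
By symmetry the centroid is at mid-height, ȳ = 3 in.
Transfer each piece to the centroidal x-axis using Ī + A·d² with d = y − 3:
  web: d = 0 in → contributes +4.5 in⁴
  top flange (beyond web): d = 2.6 in → contributes +18.26 in⁴
  bottom flange (beyond web): d = -2.6 in → contributes +18.26 in⁴
Total I = 41.019 in⁴.
For the y-axis: x̄ = 1.5314 in.
Repeating about the centroidal y-axis gives I_y = 8.8178 in⁴.
Polar second moment: J = I_x + I_y = 49.837 in⁴.

J ≈ 49.8 in⁴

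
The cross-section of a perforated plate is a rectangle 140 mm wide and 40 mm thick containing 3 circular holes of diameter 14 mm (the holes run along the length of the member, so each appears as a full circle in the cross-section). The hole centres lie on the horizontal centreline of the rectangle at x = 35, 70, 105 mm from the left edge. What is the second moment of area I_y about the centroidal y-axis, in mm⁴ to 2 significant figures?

I_y ≈ 8.8 × 10⁶ mm⁴

Treat the section as a set of non-overlapping primitives; coordinates are from the bounding-box lower-left.
Plate: 140 × 40, A = 5 600 mm², x = 70 mm, Ī = 9 146 667 mm⁴.
Hole 1 (subtracted): ⌀14, A = 153.9 mm², x = 35 mm, Ī = 1 886 mm⁴.
Hole 2 (subtracted): ⌀14, A = 153.9 mm², x = 70 mm, Ī = 1 886 mm⁴.
Hole 3 (subtracted): ⌀14, A = 153.9 mm², x = 105 mm, Ī = 1 886 mm⁴.
By symmetry the centroid is at mid-width, x̄ = 70 mm.
Transfer each piece to the centroidal y-axis using Ī + A·d² with d = x − 70:
  plate: d = 0 mm → contributes +9 146 667 mm⁴
  hole 1: d = -35 mm → contributes −190 460 mm⁴
  hole 2: d = 0 mm → contributes −1 886 mm⁴
  hole 3: d = 35 mm → contributes −190 460 mm⁴
Total I = 8 763 861 mm⁴.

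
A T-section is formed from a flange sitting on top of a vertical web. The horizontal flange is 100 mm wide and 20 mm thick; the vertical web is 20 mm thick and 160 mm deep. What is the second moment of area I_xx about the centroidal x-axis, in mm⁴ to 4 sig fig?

Decompose the section into non-overlapping parts with the origin at the bottom-left of its bounding rectangle.
Flange: 100 × 20, A = 2 000 mm², y = 170 mm, Ī = 66666.7 mm⁴.
Web: 20 × 160, A = 3 200 mm², y = 80 mm, Ī = 6 826 667 mm⁴.
Centroid: ȳ = ΣA·y / ΣA = 114.615 mm.
Transfer each piece to the centroidal x-axis using Ī + A·d² with d = y − 114.615:
  flange: d = 55.3846 mm → contributes +6 201 578 mm⁴
  web: d = -34.6154 mm → contributes +10 660 986 mm⁴
Total I = 16 862 564 mm⁴.

I_xx ≈ 1.686 × 10⁷ mm⁴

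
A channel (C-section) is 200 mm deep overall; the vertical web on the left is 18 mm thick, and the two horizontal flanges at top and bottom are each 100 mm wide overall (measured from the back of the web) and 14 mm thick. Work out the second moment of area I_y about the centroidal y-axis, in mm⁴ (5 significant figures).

Treat the section as a set of non-overlapping primitives; coordinates are from the bounding-box lower-left.
Web: 18 × 200, A = 3 600 mm², x = 9 mm, Ī = 97 200 mm⁴.
Top flange (beyond web): 82 × 14, A = 1 148 mm², x = 59 mm, Ī = 643262.7 mm⁴.
Bottom flange (beyond web): 82 × 14, A = 1 148 mm², x = 59 mm, Ī = 643262.7 mm⁴.
Centroid: x̄ = ΣA·x / ΣA = 28.47083 mm.
Transfer each piece to the centroidal y-axis using Ī + A·d² with d = x − 28.47083:
  web: d = -19.47083 mm → contributes +1 462 007 mm⁴
  top flange (beyond web): d = 30.52917 mm → contributes +1 713 234 mm⁴
  bottom flange (beyond web): d = 30.52917 mm → contributes +1 713 234 mm⁴
Total I = 4 888 474 mm⁴.

I_y ≈ 4.8885 × 10⁶ mm⁴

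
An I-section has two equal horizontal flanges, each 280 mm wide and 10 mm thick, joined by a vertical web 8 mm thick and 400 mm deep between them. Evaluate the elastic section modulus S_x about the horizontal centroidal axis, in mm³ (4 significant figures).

Decompose the section into non-overlapping parts with the origin at the bottom-left of its bounding rectangle.
Bottom flange: 280 × 10, A = 2 800 mm², y = 5 mm, Ī = 23333.3 mm⁴.
Web: 8 × 400, A = 3 200 mm², y = 210 mm, Ī = 42 666 667 mm⁴.
Top flange: 280 × 10, A = 2 800 mm², y = 415 mm, Ī = 23333.3 mm⁴.
By symmetry the centroid is at mid-height, ȳ = 210 mm.
Transfer each piece to the horizontal centroidal axis using Ī + A·d² with d = y − 210:
  bottom flange: d = -205 mm → contributes +117 693 333 mm⁴
  web: d = 0 mm → contributes +42 666 667 mm⁴
  top flange: d = 205 mm → contributes +117 693 333 mm⁴
Total I = 278 053 333 mm⁴.
Extreme fibre distance c = 210 mm; S = I/c = 1 324 063 mm³.

S_x ≈ 1.324 × 10⁶ mm³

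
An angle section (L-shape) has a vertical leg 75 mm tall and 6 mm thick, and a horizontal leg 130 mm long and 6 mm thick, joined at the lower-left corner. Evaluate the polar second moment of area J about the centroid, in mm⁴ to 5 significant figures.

J ≈ 2.6863 × 10⁶ mm⁴

Break the section into simple shapes (no overlaps), measuring from the bottom-left corner of the bounding box.
Vertical leg: 6 × 75, A = 450 mm², y = 37.5 mm, Ī = 210937.5 mm⁴.
Horizontal leg (remainder): 124 × 6, A = 744 mm², y = 3 mm, Ī = 2 232 mm⁴.
Centroid: ȳ = ΣA·y / ΣA = 16.00251 mm.
Transfer each piece to the centroidal x-axis using Ī + A·d² with d = y − 16.00251:
  vertical leg: d = 21.49749 mm → contributes +418901.4 mm⁴
  horizontal leg (remainder): d = -13.00251 mm → contributes +128016.6 mm⁴
Total I = 546 918 mm⁴.
For the y-axis: x̄ = 43.50251 mm.
Repeating about the centroidal y-axis gives I_y = 2 139 360 mm⁴.
Polar second moment: J = I_x + I_y = 2 686 278 mm⁴.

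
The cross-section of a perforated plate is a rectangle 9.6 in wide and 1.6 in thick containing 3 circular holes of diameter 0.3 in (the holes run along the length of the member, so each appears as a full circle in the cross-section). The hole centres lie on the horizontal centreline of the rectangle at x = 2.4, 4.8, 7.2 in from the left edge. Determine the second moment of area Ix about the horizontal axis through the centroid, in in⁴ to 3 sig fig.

Decompose the section into non-overlapping parts with the origin at the bottom-left of its bounding rectangle.
Plate: 9.6 × 1.6, A = 15.36 in², y = 0.8 in, Ī = 3.2768 in⁴.
Hole 1 (subtracted): ⌀0.3, A = 0.070686 in², y = 0.8 in, Ī = 0.00039761 in⁴.
Hole 2 (subtracted): ⌀0.3, A = 0.070686 in², y = 0.8 in, Ī = 0.00039761 in⁴.
Hole 3 (subtracted): ⌀0.3, A = 0.070686 in², y = 0.8 in, Ī = 0.00039761 in⁴.
By symmetry the centroid is at mid-height, ȳ = 0.8 in.
All pieces are centred on the horizontal axis through the centroid, so I = ΣĪ (holes subtracted) = 3.2756 in⁴.

Ix ≈ 3.28 in⁴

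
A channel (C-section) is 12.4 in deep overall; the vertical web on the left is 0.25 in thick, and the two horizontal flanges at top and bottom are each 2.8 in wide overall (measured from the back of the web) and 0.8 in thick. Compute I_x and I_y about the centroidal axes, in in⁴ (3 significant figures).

I_x ≈ 177 in⁴, I_y ≈ 5.68 in⁴

Treat the section as a set of non-overlapping primitives; coordinates are from the bounding-box lower-left.
Web: 0.25 × 12.4, A = 3.1 in², y = 6.2 in, Ī = 39.721 in⁴.
Top flange (beyond web): 2.55 × 0.8, A = 2.04 in², y = 12 in, Ī = 0.1088 in⁴.
Bottom flange (beyond web): 2.55 × 0.8, A = 2.04 in², y = 0.4 in, Ī = 0.1088 in⁴.
By symmetry the centroid is at mid-height, ȳ = 6.2 in.
Transfer each piece to the centroidal x-axis using Ī + A·d² with d = y − 6.2:
  web: d = 0 in → contributes +39.721 in⁴
  top flange (beyond web): d = 5.8 in → contributes +68.734 in⁴
  bottom flange (beyond web): d = -5.8 in → contributes +68.734 in⁴
Total I = 177.19 in⁴.
For the y-axis: x̄ = 0.92054 in.
Repeating about the centroidal y-axis gives I_y = 5.6797 in⁴.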